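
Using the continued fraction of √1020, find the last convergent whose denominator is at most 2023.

32672/1023

√1020 = [31; 1, 14, 1, 62, …] (period length 4).
Convergents:
  p_0/q_0 = 31/1
  p_1/q_1 = 32/1
  p_2/q_2 = 479/15
  p_3/q_3 = 511/16
  p_4/q_4 = 32161/1007
  p_5/q_5 = 32672/1023
  p_6/q_6 = 489569/15329
q_5 = 1023 ≤ 2023 < 15329 = q_6, so the answer is 32672/1023.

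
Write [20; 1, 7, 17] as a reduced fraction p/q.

2860/137

Fold from the inside: start with 17/1.
  7 + 1/17 = 120/17
  1 + 17/120 = 137/120
  20 + 120/137 = 2860/137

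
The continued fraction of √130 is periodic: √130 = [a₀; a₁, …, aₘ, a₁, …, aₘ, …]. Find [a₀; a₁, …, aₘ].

[11; 2, 2, 22]

a₀ = ⌊√130⌋ = 11.
With m₀=0, d₀=1 and mₖ₊₁ = dₖaₖ − mₖ, dₖ₊₁ = (n − mₖ₊₁²)/dₖ, aₖ₊₁ = ⌊(a₀+mₖ₊₁)/dₖ₊₁⌋:
  k=1: m=11, d=9, a=2
  k=2: m=7, d=9, a=2
  k=3: m=11, d=1, a=22
d=1 and a=2a₀=22 at k=3, so the next step gives (m, d) = (11, 9) again — its k=1 value — and the period has length 3.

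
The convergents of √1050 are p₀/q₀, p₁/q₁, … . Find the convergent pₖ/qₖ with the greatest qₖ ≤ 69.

√1050 = [32; 2, 2, 10, 2, 2, 64, …] (period length 6).
Convergents:
  p_0/q_0 = 32/1
  p_1/q_1 = 65/2
  p_2/q_2 = 162/5
  p_3/q_3 = 1685/52
  p_4/q_4 = 3532/109
q_3 = 52 ≤ 69 < 109 = q_4, so the answer is 1685/52.

1685/52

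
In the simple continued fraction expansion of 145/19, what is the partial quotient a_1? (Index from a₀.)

145 = 7·19 + 12   →  a_0 = 7
19 = 1·12 + 7   →  a_1 = 1

1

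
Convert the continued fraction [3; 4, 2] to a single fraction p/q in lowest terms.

Fold from the inside: start with 2/1.
  4 + 1/2 = 9/2
  3 + 2/9 = 29/9

29/9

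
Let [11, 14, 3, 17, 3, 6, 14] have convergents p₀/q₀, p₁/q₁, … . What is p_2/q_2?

476/43

Using pₖ = aₖpₖ₋₁ + pₖ₋₂, qₖ = aₖqₖ₋₁ + qₖ₋₂ (with p₋₁=1, p₋₂=0, q₋₁=0, q₋₂=1):
  k=0: a=11, p=11, q=1
  k=1: a=14, p=155, q=14
  k=2: a=3, p=476, q=43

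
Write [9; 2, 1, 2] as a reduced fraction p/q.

75/8

Using pₖ = aₖpₖ₋₁ + pₖ₋₂ and qₖ = aₖqₖ₋₁ + qₖ₋₂:
  k=0: a=9, p=9, q=1
  k=1: a=2, p=19, q=2
  k=2: a=1, p=28, q=3
  k=3: a=2, p=75, q=8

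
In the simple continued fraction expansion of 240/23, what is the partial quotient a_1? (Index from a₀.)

2

240 = 10·23 + 10   →  a_0 = 10
23 = 2·10 + 3   →  a_1 = 2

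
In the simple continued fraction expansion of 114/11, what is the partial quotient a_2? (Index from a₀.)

114 = 10·11 + 4   →  a_0 = 10
11 = 2·4 + 3   →  a_1 = 2
4 = 1·3 + 1   →  a_2 = 1

1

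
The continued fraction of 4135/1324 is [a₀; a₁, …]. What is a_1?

4135 = 3·1324 + 163   →  a_0 = 3
1324 = 8·163 + 20   →  a_1 = 8

8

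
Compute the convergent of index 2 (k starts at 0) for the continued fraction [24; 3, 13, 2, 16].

973/40

Using pₖ = aₖpₖ₋₁ + pₖ₋₂, qₖ = aₖqₖ₋₁ + qₖ₋₂ (with p₋₁=1, p₋₂=0, q₋₁=0, q₋₂=1):
  k=0: a=24, p=24, q=1
  k=1: a=3, p=73, q=3
  k=2: a=13, p=973, q=40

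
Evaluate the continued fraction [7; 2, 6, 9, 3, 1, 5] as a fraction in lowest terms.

21006/2815

Using pₖ = aₖpₖ₋₁ + pₖ₋₂ and qₖ = aₖqₖ₋₁ + qₖ₋₂:
  k=0: a=7, p=7, q=1
  k=1: a=2, p=15, q=2
  k=2: a=6, p=97, q=13
  k=3: a=9, p=888, q=119
  k=4: a=3, p=2761, q=370
  k=5: a=1, p=3649, q=489
  k=6: a=5, p=21006, q=2815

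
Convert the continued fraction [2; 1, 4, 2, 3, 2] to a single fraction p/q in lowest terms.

245/87

Using pₖ = aₖpₖ₋₁ + pₖ₋₂ and qₖ = aₖqₖ₋₁ + qₖ₋₂:
  k=0: a=2, p=2, q=1
  k=1: a=1, p=3, q=1
  k=2: a=4, p=14, q=5
  k=3: a=2, p=31, q=11
  k=4: a=3, p=107, q=38
  k=5: a=2, p=245, q=87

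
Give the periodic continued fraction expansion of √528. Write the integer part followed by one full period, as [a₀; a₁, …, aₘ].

a₀ = ⌊√528⌋ = 22.
With m₀=0, d₀=1 and mₖ₊₁ = dₖaₖ − mₖ, dₖ₊₁ = (n − mₖ₊₁²)/dₖ, aₖ₊₁ = ⌊(a₀+mₖ₊₁)/dₖ₊₁⌋:
  k=1: m=22, d=44, a=1
  k=2: m=22, d=1, a=44
d=1 and a=2a₀=44 at k=2, so the next step gives (m, d) = (22, 44) again — its k=1 value — and the period has length 2.

[22; 1, 44]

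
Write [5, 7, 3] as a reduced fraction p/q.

Using pₖ = aₖpₖ₋₁ + pₖ₋₂ and qₖ = aₖqₖ₋₁ + qₖ₋₂:
  k=0: a=5, p=5, q=1
  k=1: a=7, p=36, q=7
  k=2: a=3, p=113, q=22

113/22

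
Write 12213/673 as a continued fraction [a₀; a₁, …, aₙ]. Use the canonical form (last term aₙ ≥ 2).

12213 = 18*673 + 99
673 = 6*99 + 79
99 = 1*79 + 20
79 = 3*20 + 19
20 = 1*19 + 1
19 = 19*1 + 0  (stop)
So 12213/673 = [18; 6, 1, 3, 1, 19].

[18; 6, 1, 3, 1, 19]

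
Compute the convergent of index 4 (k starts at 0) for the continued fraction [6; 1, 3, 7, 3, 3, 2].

615/91

Using pₖ = aₖpₖ₋₁ + pₖ₋₂, qₖ = aₖqₖ₋₁ + qₖ₋₂ (with p₋₁=1, p₋₂=0, q₋₁=0, q₋₂=1):
  k=0: a=6, p=6, q=1
  k=1: a=1, p=7, q=1
  k=2: a=3, p=27, q=4
  k=3: a=7, p=196, q=29
  k=4: a=3, p=615, q=91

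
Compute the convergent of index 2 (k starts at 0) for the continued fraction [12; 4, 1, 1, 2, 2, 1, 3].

61/5

Using pₖ = aₖpₖ₋₁ + pₖ₋₂, qₖ = aₖqₖ₋₁ + qₖ₋₂ (with p₋₁=1, p₋₂=0, q₋₁=0, q₋₂=1):
  k=0: a=12, p=12, q=1
  k=1: a=4, p=49, q=4
  k=2: a=1, p=61, q=5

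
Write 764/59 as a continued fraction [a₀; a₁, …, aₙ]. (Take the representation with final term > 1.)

764 = 12×59 + 56
59 = 1×56 + 3
56 = 18×3 + 2
3 = 1×2 + 1
2 = 2×1 + 0  (stop)
So 764/59 = [12; 1, 18, 1, 2].

[12; 1, 18, 1, 2]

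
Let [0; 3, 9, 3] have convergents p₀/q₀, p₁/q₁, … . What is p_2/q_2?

9/28

Using pₖ = aₖpₖ₋₁ + pₖ₋₂, qₖ = aₖqₖ₋₁ + qₖ₋₂ (with p₋₁=1, p₋₂=0, q₋₁=0, q₋₂=1):
  k=0: a=0, p=0, q=1
  k=1: a=3, p=1, q=3
  k=2: a=9, p=9, q=28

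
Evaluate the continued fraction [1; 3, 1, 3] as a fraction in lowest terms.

19/15

Fold from the inside: start with 3/1.
  1 + 1/3 = 4/3
  3 + 3/4 = 15/4
  1 + 4/15 = 19/15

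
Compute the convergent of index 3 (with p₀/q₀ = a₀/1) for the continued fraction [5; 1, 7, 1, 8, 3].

Using pₖ = aₖpₖ₋₁ + pₖ₋₂, qₖ = aₖqₖ₋₁ + qₖ₋₂ (with p₋₁=1, p₋₂=0, q₋₁=0, q₋₂=1):
  k=0: a=5, p=5, q=1
  k=1: a=1, p=6, q=1
  k=2: a=7, p=47, q=8
  k=3: a=1, p=53, q=9

53/9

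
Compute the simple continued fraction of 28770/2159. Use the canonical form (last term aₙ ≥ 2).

[13; 3, 14, 16, 1, 2]

28770 = 13×2159 + 703
2159 = 3×703 + 50
703 = 14×50 + 3
50 = 16×3 + 2
3 = 1×2 + 1
2 = 2×1 + 0  (stop)
So 28770/2159 = [13; 3, 14, 16, 1, 2].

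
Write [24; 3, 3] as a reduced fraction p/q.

Using pₖ = aₖpₖ₋₁ + pₖ₋₂ and qₖ = aₖqₖ₋₁ + qₖ₋₂:
  k=0: a=24, p=24, q=1
  k=1: a=3, p=73, q=3
  k=2: a=3, p=243, q=10

243/10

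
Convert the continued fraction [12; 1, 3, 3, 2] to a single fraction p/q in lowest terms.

383/30

Fold from the inside: start with 2/1.
  3 + 1/2 = 7/2
  3 + 2/7 = 23/7
  1 + 7/23 = 30/23
  12 + 23/30 = 383/30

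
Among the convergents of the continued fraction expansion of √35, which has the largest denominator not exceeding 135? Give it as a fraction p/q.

√35 = [5; 1, 10, …] (period length 2).
Convergents:
  p_0/q_0 = 5/1
  p_1/q_1 = 6/1
  p_2/q_2 = 65/11
  p_3/q_3 = 71/12
  p_4/q_4 = 775/131
  p_5/q_5 = 846/143
q_4 = 131 ≤ 135 < 143 = q_5, so the answer is 775/131.

775/131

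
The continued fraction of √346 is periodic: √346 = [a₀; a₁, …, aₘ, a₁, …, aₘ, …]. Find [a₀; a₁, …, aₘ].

[18; 1, 1, 1, 1, 36]

a₀ = ⌊√346⌋ = 18.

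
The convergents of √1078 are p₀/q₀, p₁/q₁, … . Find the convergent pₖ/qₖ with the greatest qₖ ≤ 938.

12969/395

√1078 = [32; 1, 4, 1, 64, …] (period length 4).
Convergents:
  p_0/q_0 = 32/1
  p_1/q_1 = 33/1
  p_2/q_2 = 164/5
  p_3/q_3 = 197/6
  p_4/q_4 = 12772/389
  p_5/q_5 = 12969/395
  p_6/q_6 = 64648/1969
q_5 = 395 ≤ 938 < 1969 = q_6, so the answer is 12969/395.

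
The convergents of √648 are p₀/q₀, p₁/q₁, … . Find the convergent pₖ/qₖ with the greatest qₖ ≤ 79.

1731/68

√648 = [25; 2, 5, 6, 5, 2, 50, …] (period length 6).
Convergents:
  p_0/q_0 = 25/1
  p_1/q_1 = 51/2
  p_2/q_2 = 280/11
  p_3/q_3 = 1731/68
  p_4/q_4 = 8935/351
q_3 = 68 ≤ 79 < 351 = q_4, so the answer is 1731/68.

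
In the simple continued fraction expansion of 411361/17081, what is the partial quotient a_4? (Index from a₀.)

411361 = 24·17081 + 1417   →  a_0 = 24
17081 = 12·1417 + 77   →  a_1 = 12
1417 = 18·77 + 31   →  a_2 = 18
77 = 2·31 + 15   →  a_3 = 2
31 = 2·15 + 1   →  a_4 = 2

2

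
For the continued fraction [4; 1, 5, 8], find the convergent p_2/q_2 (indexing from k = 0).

Using pₖ = aₖpₖ₋₁ + pₖ₋₂, qₖ = aₖqₖ₋₁ + qₖ₋₂ (with p₋₁=1, p₋₂=0, q₋₁=0, q₋₂=1):
  k=0: a=4, p=4, q=1
  k=1: a=1, p=5, q=1
  k=2: a=5, p=29, q=6

29/6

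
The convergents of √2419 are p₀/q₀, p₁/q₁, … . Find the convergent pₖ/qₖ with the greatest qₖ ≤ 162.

√2419 = [49; 5, 2, 5, 98, …] (period length 4).
Convergents:
  p_0/q_0 = 49/1
  p_1/q_1 = 246/5
  p_2/q_2 = 541/11
  p_3/q_3 = 2951/60
  p_4/q_4 = 289739/5891
q_3 = 60 ≤ 162 < 5891 = q_4, so the answer is 2951/60.

2951/60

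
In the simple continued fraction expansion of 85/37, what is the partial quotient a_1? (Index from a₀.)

3

85 = 2·37 + 11   →  a_0 = 2
37 = 3·11 + 4   →  a_1 = 3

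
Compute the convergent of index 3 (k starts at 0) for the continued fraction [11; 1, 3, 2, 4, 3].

Using pₖ = aₖpₖ₋₁ + pₖ₋₂, qₖ = aₖqₖ₋₁ + qₖ₋₂ (with p₋₁=1, p₋₂=0, q₋₁=0, q₋₂=1):
  k=0: a=11, p=11, q=1
  k=1: a=1, p=12, q=1
  k=2: a=3, p=47, q=4
  k=3: a=2, p=106, q=9

106/9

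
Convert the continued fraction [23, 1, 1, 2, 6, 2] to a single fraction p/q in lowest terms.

1628/69

Using pₖ = aₖpₖ₋₁ + pₖ₋₂ and qₖ = aₖqₖ₋₁ + qₖ₋₂:
  k=0: a=23, p=23, q=1
  k=1: a=1, p=24, q=1
  k=2: a=1, p=47, q=2
  k=3: a=2, p=118, q=5
  k=4: a=6, p=755, q=32
  k=5: a=2, p=1628, q=69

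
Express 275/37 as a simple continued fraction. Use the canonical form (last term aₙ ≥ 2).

[7; 2, 3, 5]

275 = 7*37 + 16
37 = 2*16 + 5
16 = 3*5 + 1
5 = 5*1 + 0  (stop)
So 275/37 = [7; 2, 3, 5].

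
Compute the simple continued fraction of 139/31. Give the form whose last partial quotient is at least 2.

139 = 4*31 + 15
31 = 2*15 + 1
15 = 15*1 + 0  (stop)
So 139/31 = [4; 2, 15].

[4; 2, 15]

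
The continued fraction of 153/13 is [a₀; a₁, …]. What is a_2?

3

153 = 11·13 + 10   →  a_0 = 11
13 = 1·10 + 3   →  a_1 = 1
10 = 3·3 + 1   →  a_2 = 3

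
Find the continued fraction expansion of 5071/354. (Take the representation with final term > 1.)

[14; 3, 12, 1, 3, 2]

5071 = 14*354 + 115
354 = 3*115 + 9
115 = 12*9 + 7
9 = 1*7 + 2
7 = 3*2 + 1
2 = 2*1 + 0  (stop)
So 5071/354 = [14; 3, 12, 1, 3, 2].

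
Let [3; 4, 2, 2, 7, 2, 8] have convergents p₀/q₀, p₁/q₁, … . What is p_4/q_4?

Using pₖ = aₖpₖ₋₁ + pₖ₋₂, qₖ = aₖqₖ₋₁ + qₖ₋₂ (with p₋₁=1, p₋₂=0, q₋₁=0, q₋₂=1):
  k=0: a=3, p=3, q=1
  k=1: a=4, p=13, q=4
  k=2: a=2, p=29, q=9
  k=3: a=2, p=71, q=22
  k=4: a=7, p=526, q=163

526/163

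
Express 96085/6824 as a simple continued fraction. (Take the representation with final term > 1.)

[14; 12, 2, 3, 15, 2, 2]

96085 = 14×6824 + 549
6824 = 12×549 + 236
549 = 2×236 + 77
236 = 3×77 + 5
77 = 15×5 + 2
5 = 2×2 + 1
2 = 2×1 + 0  (stop)
So 96085/6824 = [14; 12, 2, 3, 15, 2, 2].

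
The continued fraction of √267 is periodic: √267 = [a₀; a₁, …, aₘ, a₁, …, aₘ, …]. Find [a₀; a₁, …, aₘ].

a₀ = ⌊√267⌋ = 16.
With m₀=0, d₀=1 and mₖ₊₁ = dₖaₖ − mₖ, dₖ₊₁ = (n − mₖ₊₁²)/dₖ, aₖ₊₁ = ⌊(a₀+mₖ₊₁)/dₖ₊₁⌋:
  k=1: m=16, d=11, a=2
  k=2: m=6, d=21, a=1
  k=3: m=15, d=2, a=15
  k=4: m=15, d=21, a=1
  k=5: m=6, d=11, a=2
  k=6: m=16, d=1, a=32
d=1 and a=2a₀=32 at k=6, so the next step gives (m, d) = (16, 11) again — its k=1 value — and the period has length 6.

[16; 2, 1, 15, 1, 2, 32]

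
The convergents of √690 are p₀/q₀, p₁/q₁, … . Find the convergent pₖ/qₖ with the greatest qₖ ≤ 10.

√690 = [26; 3, 1, 2, 1, 3, 52, …] (period length 6).
Convergents:
  p_0/q_0 = 26/1
  p_1/q_1 = 79/3
  p_2/q_2 = 105/4
  p_3/q_3 = 289/11
q_2 = 4 ≤ 10 < 11 = q_3, so the answer is 105/4.

105/4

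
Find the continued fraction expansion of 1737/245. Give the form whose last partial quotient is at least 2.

[7; 11, 7, 3]

1737 = 7·245 + 22
245 = 11·22 + 3
22 = 7·3 + 1
3 = 3·1 + 0  (stop)
So 1737/245 = [7; 11, 7, 3].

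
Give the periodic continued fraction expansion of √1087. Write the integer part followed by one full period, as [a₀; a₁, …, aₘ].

a₀ = ⌊√1087⌋ = 32.
With m₀=0, d₀=1 and mₖ₊₁ = dₖaₖ − mₖ, dₖ₊₁ = (n − mₖ₊₁²)/dₖ, aₖ₊₁ = ⌊(a₀+mₖ₊₁)/dₖ₊₁⌋:
  k=1: m=32, d=63, a=1
  k=2: m=31, d=2, a=31
  k=3: m=31, d=63, a=1
  k=4: m=32, d=1, a=64
d=1 and a=2a₀=64 at k=4, so the next step gives (m, d) = (32, 63) again — its k=1 value — and the period has length 4.

[32; 1, 31, 1, 64]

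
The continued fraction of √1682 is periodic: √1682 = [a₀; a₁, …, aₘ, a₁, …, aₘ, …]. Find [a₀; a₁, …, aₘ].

a₀ = ⌊√1682⌋ = 41.

[41; 82]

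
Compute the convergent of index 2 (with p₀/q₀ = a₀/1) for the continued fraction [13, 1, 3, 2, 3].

55/4

Using pₖ = aₖpₖ₋₁ + pₖ₋₂, qₖ = aₖqₖ₋₁ + qₖ₋₂ (with p₋₁=1, p₋₂=0, q₋₁=0, q₋₂=1):
  k=0: a=13, p=13, q=1
  k=1: a=1, p=14, q=1
  k=2: a=3, p=55, q=4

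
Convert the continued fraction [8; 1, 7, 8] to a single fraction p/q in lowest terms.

Fold from the inside: start with 8/1.
  7 + 1/8 = 57/8
  1 + 8/57 = 65/57
  8 + 57/65 = 577/65

577/65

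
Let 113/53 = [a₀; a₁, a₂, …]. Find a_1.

7

113 = 2·53 + 7   →  a_0 = 2
53 = 7·7 + 4   →  a_1 = 7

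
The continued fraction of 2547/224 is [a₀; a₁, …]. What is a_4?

3

2547 = 11·224 + 83   →  a_0 = 11
224 = 2·83 + 58   →  a_1 = 2
83 = 1·58 + 25   →  a_2 = 1
58 = 2·25 + 8   →  a_3 = 2
25 = 3·8 + 1   →  a_4 = 3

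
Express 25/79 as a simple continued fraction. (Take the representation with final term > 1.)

25 = 0×79 + 25
79 = 3×25 + 4
25 = 6×4 + 1
4 = 4×1 + 0  (stop)
So 25/79 = [0; 3, 6, 4].

[0; 3, 6, 4]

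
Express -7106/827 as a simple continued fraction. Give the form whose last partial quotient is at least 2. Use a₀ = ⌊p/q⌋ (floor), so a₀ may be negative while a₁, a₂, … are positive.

[-9; 2, 2, 4, 1, 14, 2]

-7106 = -9*827 + 337
827 = 2*337 + 153
337 = 2*153 + 31
153 = 4*31 + 29
31 = 1*29 + 2
29 = 14*2 + 1
2 = 2*1 + 0  (stop)
So -7106/827 = [-9; 2, 2, 4, 1, 14, 2].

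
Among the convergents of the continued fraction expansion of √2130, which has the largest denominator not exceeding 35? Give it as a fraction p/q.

√2130 = [46; 6, 1, 1, 2, 1, 1, 6, 92, …] (period length 8).
Convergents:
  p_0/q_0 = 46/1
  p_1/q_1 = 277/6
  p_2/q_2 = 323/7
  p_3/q_3 = 600/13
  p_4/q_4 = 1523/33
  p_5/q_5 = 2123/46
q_4 = 33 ≤ 35 < 46 = q_5, so the answer is 1523/33.

1523/33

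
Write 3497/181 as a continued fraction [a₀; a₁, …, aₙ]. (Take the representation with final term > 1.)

[19; 3, 8, 3, 2]

3497 = 19*181 + 58
181 = 3*58 + 7
58 = 8*7 + 2
7 = 3*2 + 1
2 = 2*1 + 0  (stop)
So 3497/181 = [19; 3, 8, 3, 2].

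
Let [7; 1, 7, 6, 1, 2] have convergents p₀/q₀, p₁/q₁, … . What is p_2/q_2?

63/8

Using pₖ = aₖpₖ₋₁ + pₖ₋₂, qₖ = aₖqₖ₋₁ + qₖ₋₂ (with p₋₁=1, p₋₂=0, q₋₁=0, q₋₂=1):
  k=0: a=7, p=7, q=1
  k=1: a=1, p=8, q=1
  k=2: a=7, p=63, q=8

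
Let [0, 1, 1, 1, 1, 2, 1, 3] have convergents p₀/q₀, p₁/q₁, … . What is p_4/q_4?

Using pₖ = aₖpₖ₋₁ + pₖ₋₂, qₖ = aₖqₖ₋₁ + qₖ₋₂ (with p₋₁=1, p₋₂=0, q₋₁=0, q₋₂=1):
  k=0: a=0, p=0, q=1
  k=1: a=1, p=1, q=1
  k=2: a=1, p=1, q=2
  k=3: a=1, p=2, q=3
  k=4: a=1, p=3, q=5

3/5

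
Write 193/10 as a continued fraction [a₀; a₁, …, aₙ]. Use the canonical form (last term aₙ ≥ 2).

[19; 3, 3]

193 = 19×10 + 3
10 = 3×3 + 1
3 = 3×1 + 0  (stop)
So 193/10 = [19; 3, 3].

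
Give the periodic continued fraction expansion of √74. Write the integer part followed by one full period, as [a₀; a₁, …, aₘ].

[8; 1, 1, 1, 1, 16]

a₀ = ⌊√74⌋ = 8.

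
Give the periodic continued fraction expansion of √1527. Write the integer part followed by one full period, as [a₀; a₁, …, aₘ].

[39; 13, 78]

a₀ = ⌊√1527⌋ = 39.
With m₀=0, d₀=1 and mₖ₊₁ = dₖaₖ − mₖ, dₖ₊₁ = (n − mₖ₊₁²)/dₖ, aₖ₊₁ = ⌊(a₀+mₖ₊₁)/dₖ₊₁⌋:
  k=1: m=39, d=6, a=13
  k=2: m=39, d=1, a=78
d=1 and a=2a₀=78 at k=2, so the next step gives (m, d) = (39, 6) again — its k=1 value — and the period has length 2.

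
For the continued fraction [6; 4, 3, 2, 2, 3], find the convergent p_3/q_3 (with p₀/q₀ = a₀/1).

Using pₖ = aₖpₖ₋₁ + pₖ₋₂, qₖ = aₖqₖ₋₁ + qₖ₋₂ (with p₋₁=1, p₋₂=0, q₋₁=0, q₋₂=1):
  k=0: a=6, p=6, q=1
  k=1: a=4, p=25, q=4
  k=2: a=3, p=81, q=13
  k=3: a=2, p=187, q=30

187/30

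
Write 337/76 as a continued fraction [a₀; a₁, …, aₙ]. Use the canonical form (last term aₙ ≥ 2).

337 = 4·76 + 33
76 = 2·33 + 10
33 = 3·10 + 3
10 = 3·3 + 1
3 = 3·1 + 0  (stop)
So 337/76 = [4; 2, 3, 3, 3].

[4; 2, 3, 3, 3]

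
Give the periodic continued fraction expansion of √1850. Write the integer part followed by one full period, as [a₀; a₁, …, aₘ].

a₀ = ⌊√1850⌋ = 43.
With m₀=0, d₀=1 and mₖ₊₁ = dₖaₖ − mₖ, dₖ₊₁ = (n − mₖ₊₁²)/dₖ, aₖ₊₁ = ⌊(a₀+mₖ₊₁)/dₖ₊₁⌋:
  k=1: m=43, d=1, a=86
d=1 and a=2a₀=86 at k=1, so the next step gives (m, d) = (43, 1) again — its k=1 value — and the period has length 1.

[43; 86]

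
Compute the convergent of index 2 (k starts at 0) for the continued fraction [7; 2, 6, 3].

97/13

Using pₖ = aₖpₖ₋₁ + pₖ₋₂, qₖ = aₖqₖ₋₁ + qₖ₋₂ (with p₋₁=1, p₋₂=0, q₋₁=0, q₋₂=1):
  k=0: a=7, p=7, q=1
  k=1: a=2, p=15, q=2
  k=2: a=6, p=97, q=13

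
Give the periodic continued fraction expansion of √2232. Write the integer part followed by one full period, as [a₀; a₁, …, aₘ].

[47; 4, 10, 4, 94]

a₀ = ⌊√2232⌋ = 47.
With m₀=0, d₀=1 and mₖ₊₁ = dₖaₖ − mₖ, dₖ₊₁ = (n − mₖ₊₁²)/dₖ, aₖ₊₁ = ⌊(a₀+mₖ₊₁)/dₖ₊₁⌋:
  k=1: m=47, d=23, a=4
  k=2: m=45, d=9, a=10
  k=3: m=45, d=23, a=4
  k=4: m=47, d=1, a=94
d=1 and a=2a₀=94 at k=4, so the next step gives (m, d) = (47, 23) again — its k=1 value — and the period has length 4.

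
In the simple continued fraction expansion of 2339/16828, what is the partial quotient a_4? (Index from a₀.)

9

2339 = 0·16828 + 2339   →  a_0 = 0
16828 = 7·2339 + 455   →  a_1 = 7
2339 = 5·455 + 64   →  a_2 = 5
455 = 7·64 + 7   →  a_3 = 7
64 = 9·7 + 1   →  a_4 = 9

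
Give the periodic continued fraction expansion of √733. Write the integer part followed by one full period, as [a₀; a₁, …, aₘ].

a₀ = ⌊√733⌋ = 27.
With m₀=0, d₀=1 and mₖ₊₁ = dₖaₖ − mₖ, dₖ₊₁ = (n − mₖ₊₁²)/dₖ, aₖ₊₁ = ⌊(a₀+mₖ₊₁)/dₖ₊₁⌋:
  k=1: m=27, d=4, a=13
  k=2: m=25, d=27, a=1
  k=3: m=2, d=27, a=1
  k=4: m=25, d=4, a=13
  k=5: m=27, d=1, a=54
d=1 and a=2a₀=54 at k=5, so the next step gives (m, d) = (27, 4) again — its k=1 value — and the period has length 5.

[27; 13, 1, 1, 13, 54]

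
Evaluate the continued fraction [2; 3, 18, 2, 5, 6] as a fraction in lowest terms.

Using pₖ = aₖpₖ₋₁ + pₖ₋₂ and qₖ = aₖqₖ₋₁ + qₖ₋₂:
  k=0: a=2, p=2, q=1
  k=1: a=3, p=7, q=3
  k=2: a=18, p=128, q=55
  k=3: a=2, p=263, q=113
  k=4: a=5, p=1443, q=620
  k=5: a=6, p=8921, q=3833

8921/3833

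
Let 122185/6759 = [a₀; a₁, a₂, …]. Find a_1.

12

122185 = 18·6759 + 523   →  a_0 = 18
6759 = 12·523 + 483   →  a_1 = 12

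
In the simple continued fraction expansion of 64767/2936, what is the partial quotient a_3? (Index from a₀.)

3

64767 = 22·2936 + 175   →  a_0 = 22
2936 = 16·175 + 136   →  a_1 = 16
175 = 1·136 + 39   →  a_2 = 1
136 = 3·39 + 19   →  a_3 = 3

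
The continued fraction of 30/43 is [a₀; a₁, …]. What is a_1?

1

30 = 0·43 + 30   →  a_0 = 0
43 = 1·30 + 13   →  a_1 = 1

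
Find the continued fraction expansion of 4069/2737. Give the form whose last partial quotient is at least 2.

[1; 2, 18, 4, 18]

4069 = 1×2737 + 1332
2737 = 2×1332 + 73
1332 = 18×73 + 18
73 = 4×18 + 1
18 = 18×1 + 0  (stop)
So 4069/2737 = [1; 2, 18, 4, 18].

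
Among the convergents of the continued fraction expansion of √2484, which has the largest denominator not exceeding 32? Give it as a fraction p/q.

√2484 = [49; 1, 5, 4, 5, 1, 98, …] (period length 6).
Convergents:
  p_0/q_0 = 49/1
  p_1/q_1 = 50/1
  p_2/q_2 = 299/6
  p_3/q_3 = 1246/25
  p_4/q_4 = 6529/131
q_3 = 25 ≤ 32 < 131 = q_4, so the answer is 1246/25.

1246/25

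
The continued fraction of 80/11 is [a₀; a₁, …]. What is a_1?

80 = 7·11 + 3   →  a_0 = 7
11 = 3·3 + 2   →  a_1 = 3

3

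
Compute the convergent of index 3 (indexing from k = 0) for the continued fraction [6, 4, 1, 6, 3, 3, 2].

211/34

Using pₖ = aₖpₖ₋₁ + pₖ₋₂, qₖ = aₖqₖ₋₁ + qₖ₋₂ (with p₋₁=1, p₋₂=0, q₋₁=0, q₋₂=1):
  k=0: a=6, p=6, q=1
  k=1: a=4, p=25, q=4
  k=2: a=1, p=31, q=5
  k=3: a=6, p=211, q=34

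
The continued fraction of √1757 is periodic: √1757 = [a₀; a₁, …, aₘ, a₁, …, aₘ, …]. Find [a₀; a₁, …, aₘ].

a₀ = ⌊√1757⌋ = 41.
With m₀=0, d₀=1 and mₖ₊₁ = dₖaₖ − mₖ, dₖ₊₁ = (n − mₖ₊₁²)/dₖ, aₖ₊₁ = ⌊(a₀+mₖ₊₁)/dₖ₊₁⌋:
  k=1: m=41, d=76, a=1
  k=2: m=35, d=7, a=10
  k=3: m=35, d=76, a=1
  k=4: m=41, d=1, a=82
d=1 and a=2a₀=82 at k=4, so the next step gives (m, d) = (41, 76) again — its k=1 value — and the period has length 4.

[41; 1, 10, 1, 82]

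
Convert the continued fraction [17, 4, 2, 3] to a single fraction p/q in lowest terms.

534/31

Using pₖ = aₖpₖ₋₁ + pₖ₋₂ and qₖ = aₖqₖ₋₁ + qₖ₋₂:
  k=0: a=17, p=17, q=1
  k=1: a=4, p=69, q=4
  k=2: a=2, p=155, q=9
  k=3: a=3, p=534, q=31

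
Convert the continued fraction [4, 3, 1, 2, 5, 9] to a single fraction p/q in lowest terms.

Using pₖ = aₖpₖ₋₁ + pₖ₋₂ and qₖ = aₖqₖ₋₁ + qₖ₋₂:
  k=0: a=4, p=4, q=1
  k=1: a=3, p=13, q=3
  k=2: a=1, p=17, q=4
  k=3: a=2, p=47, q=11
  k=4: a=5, p=252, q=59
  k=5: a=9, p=2315, q=542

2315/542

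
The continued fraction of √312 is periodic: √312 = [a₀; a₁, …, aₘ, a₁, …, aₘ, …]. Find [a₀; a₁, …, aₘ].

[17; 1, 1, 1, 34]

a₀ = ⌊√312⌋ = 17.
With m₀=0, d₀=1 and mₖ₊₁ = dₖaₖ − mₖ, dₖ₊₁ = (n − mₖ₊₁²)/dₖ, aₖ₊₁ = ⌊(a₀+mₖ₊₁)/dₖ₊₁⌋:
  k=1: m=17, d=23, a=1
  k=2: m=6, d=12, a=1
  k=3: m=6, d=23, a=1
  k=4: m=17, d=1, a=34
d=1 and a=2a₀=34 at k=4, so the next step gives (m, d) = (17, 23) again — its k=1 value — and the period has length 4.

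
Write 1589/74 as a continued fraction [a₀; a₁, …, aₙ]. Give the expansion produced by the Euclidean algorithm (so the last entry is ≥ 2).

1589 = 21×74 + 35
74 = 2×35 + 4
35 = 8×4 + 3
4 = 1×3 + 1
3 = 3×1 + 0  (stop)
So 1589/74 = [21; 2, 8, 1, 3].

[21; 2, 8, 1, 3]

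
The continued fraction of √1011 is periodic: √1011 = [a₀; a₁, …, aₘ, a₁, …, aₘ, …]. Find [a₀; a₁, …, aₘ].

[31; 1, 3, 1, 9, 1, 3, 1, 62]

a₀ = ⌊√1011⌋ = 31.
With m₀=0, d₀=1 and mₖ₊₁ = dₖaₖ − mₖ, dₖ₊₁ = (n − mₖ₊₁²)/dₖ, aₖ₊₁ = ⌊(a₀+mₖ₊₁)/dₖ₊₁⌋:
  k=1: m=31, d=50, a=1
  k=2: m=19, d=13, a=3
  k=3: m=20, d=47, a=1
  k=4: m=27, d=6, a=9
  k=5: m=27, d=47, a=1
  k=6: m=20, d=13, a=3
  k=7: m=19, d=50, a=1
  k=8: m=31, d=1, a=62
d=1 and a=2a₀=62 at k=8, so the next step gives (m, d) = (31, 50) again — its k=1 value — and the period has length 8.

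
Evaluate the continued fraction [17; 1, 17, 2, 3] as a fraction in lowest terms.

2315/129

Fold from the inside: start with 3/1.
  2 + 1/3 = 7/3
  17 + 3/7 = 122/7
  1 + 7/122 = 129/122
  17 + 122/129 = 2315/129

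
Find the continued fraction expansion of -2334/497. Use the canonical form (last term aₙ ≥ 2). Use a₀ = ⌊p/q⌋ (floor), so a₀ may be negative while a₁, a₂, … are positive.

[-5; 3, 3, 2, 3, 6]

-2334 = -5*497 + 151
497 = 3*151 + 44
151 = 3*44 + 19
44 = 2*19 + 6
19 = 3*6 + 1
6 = 6*1 + 0  (stop)
So -2334/497 = [-5; 3, 3, 2, 3, 6].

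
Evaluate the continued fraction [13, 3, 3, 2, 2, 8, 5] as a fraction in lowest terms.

32075/2411

Fold from the inside: start with 5/1.
  8 + 1/5 = 41/5
  2 + 5/41 = 87/41
  2 + 41/87 = 215/87
  3 + 87/215 = 732/215
  3 + 215/732 = 2411/732
  13 + 732/2411 = 32075/2411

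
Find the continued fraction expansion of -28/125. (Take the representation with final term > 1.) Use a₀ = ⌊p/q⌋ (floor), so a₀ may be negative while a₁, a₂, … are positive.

[-1; 1, 3, 2, 6, 2]

-28 = -1*125 + 97
125 = 1*97 + 28
97 = 3*28 + 13
28 = 2*13 + 2
13 = 6*2 + 1
2 = 2*1 + 0  (stop)
So -28/125 = [-1; 1, 3, 2, 6, 2].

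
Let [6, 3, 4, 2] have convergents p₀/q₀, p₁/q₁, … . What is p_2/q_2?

82/13

Using pₖ = aₖpₖ₋₁ + pₖ₋₂, qₖ = aₖqₖ₋₁ + qₖ₋₂ (with p₋₁=1, p₋₂=0, q₋₁=0, q₋₂=1):
  k=0: a=6, p=6, q=1
  k=1: a=3, p=19, q=3
  k=2: a=4, p=82, q=13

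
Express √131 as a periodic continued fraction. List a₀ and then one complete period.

[11; 2, 4, 11, 4, 2, 22]

a₀ = ⌊√131⌋ = 11.
With m₀=0, d₀=1 and mₖ₊₁ = dₖaₖ − mₖ, dₖ₊₁ = (n − mₖ₊₁²)/dₖ, aₖ₊₁ = ⌊(a₀+mₖ₊₁)/dₖ₊₁⌋:
  k=1: m=11, d=10, a=2
  k=2: m=9, d=5, a=4
  k=3: m=11, d=2, a=11
  k=4: m=11, d=5, a=4
  k=5: m=9, d=10, a=2
  k=6: m=11, d=1, a=22
d=1 and a=2a₀=22 at k=6, so the next step gives (m, d) = (11, 10) again — its k=1 value — and the period has length 6.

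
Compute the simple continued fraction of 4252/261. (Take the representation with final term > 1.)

4252 = 16·261 + 76
261 = 3·76 + 33
76 = 2·33 + 10
33 = 3·10 + 3
10 = 3·3 + 1
3 = 3·1 + 0  (stop)
So 4252/261 = [16; 3, 2, 3, 3, 3].

[16; 3, 2, 3, 3, 3]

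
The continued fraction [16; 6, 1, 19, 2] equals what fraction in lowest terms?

Fold from the inside: start with 2/1.
  19 + 1/2 = 39/2
  1 + 2/39 = 41/39
  6 + 39/41 = 285/41
  16 + 41/285 = 4601/285

4601/285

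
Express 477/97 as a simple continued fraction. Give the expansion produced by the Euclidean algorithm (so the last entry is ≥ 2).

[4; 1, 11, 8]

477 = 4*97 + 89
97 = 1*89 + 8
89 = 11*8 + 1
8 = 8*1 + 0  (stop)
So 477/97 = [4; 1, 11, 8].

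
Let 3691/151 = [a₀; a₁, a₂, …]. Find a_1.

2

3691 = 24·151 + 67   →  a_0 = 24
151 = 2·67 + 17   →  a_1 = 2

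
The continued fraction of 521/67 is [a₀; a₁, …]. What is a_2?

3

521 = 7·67 + 52   →  a_0 = 7
67 = 1·52 + 15   →  a_1 = 1
52 = 3·15 + 7   →  a_2 = 3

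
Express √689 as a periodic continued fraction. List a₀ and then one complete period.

[26; 4, 52]

a₀ = ⌊√689⌋ = 26.
With m₀=0, d₀=1 and mₖ₊₁ = dₖaₖ − mₖ, dₖ₊₁ = (n − mₖ₊₁²)/dₖ, aₖ₊₁ = ⌊(a₀+mₖ₊₁)/dₖ₊₁⌋:
  k=1: m=26, d=13, a=4
  k=2: m=26, d=1, a=52
d=1 and a=2a₀=52 at k=2, so the next step gives (m, d) = (26, 13) again — its k=1 value — and the period has length 2.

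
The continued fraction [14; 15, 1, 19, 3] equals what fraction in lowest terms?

13683/973

Fold from the inside: start with 3/1.
  19 + 1/3 = 58/3
  1 + 3/58 = 61/58
  15 + 58/61 = 973/61
  14 + 61/973 = 13683/973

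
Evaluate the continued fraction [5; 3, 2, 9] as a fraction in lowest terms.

Using pₖ = aₖpₖ₋₁ + pₖ₋₂ and qₖ = aₖqₖ₋₁ + qₖ₋₂:
  k=0: a=5, p=5, q=1
  k=1: a=3, p=16, q=3
  k=2: a=2, p=37, q=7
  k=3: a=9, p=349, q=66

349/66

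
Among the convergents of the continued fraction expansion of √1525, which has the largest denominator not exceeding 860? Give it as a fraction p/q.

√1525 = [39; 19, 1, 1, 19, 78, …] (period length 5).
Convergents:
  p_0/q_0 = 39/1
  p_1/q_1 = 742/19
  p_2/q_2 = 781/20
  p_3/q_3 = 1523/39
  p_4/q_4 = 29718/761
  p_5/q_5 = 2319527/59397
q_4 = 761 ≤ 860 < 59397 = q_5, so the answer is 29718/761.

29718/761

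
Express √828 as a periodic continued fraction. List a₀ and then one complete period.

a₀ = ⌊√828⌋ = 28.
With m₀=0, d₀=1 and mₖ₊₁ = dₖaₖ − mₖ, dₖ₊₁ = (n − mₖ₊₁²)/dₖ, aₖ₊₁ = ⌊(a₀+mₖ₊₁)/dₖ₊₁⌋:
  k=1: m=28, d=44, a=1
  k=2: m=16, d=13, a=3
  k=3: m=23, d=23, a=2
  k=4: m=23, d=13, a=3
  k=5: m=16, d=44, a=1
  k=6: m=28, d=1, a=56
d=1 and a=2a₀=56 at k=6, so the next step gives (m, d) = (28, 44) again — its k=1 value — and the period has length 6.

[28; 1, 3, 2, 3, 1, 56]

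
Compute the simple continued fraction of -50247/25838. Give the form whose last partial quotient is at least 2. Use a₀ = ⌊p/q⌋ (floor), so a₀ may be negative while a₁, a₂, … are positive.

[-2; 18, 12, 3, 7, 2, 2]

-50247 = -2×25838 + 1429
25838 = 18×1429 + 116
1429 = 12×116 + 37
116 = 3×37 + 5
37 = 7×5 + 2
5 = 2×2 + 1
2 = 2×1 + 0  (stop)
So -50247/25838 = [-2; 18, 12, 3, 7, 2, 2].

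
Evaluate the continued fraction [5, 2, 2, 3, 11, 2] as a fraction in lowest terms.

2170/401

Fold from the inside: start with 2/1.
  11 + 1/2 = 23/2
  3 + 2/23 = 71/23
  2 + 23/71 = 165/71
  2 + 71/165 = 401/165
  5 + 165/401 = 2170/401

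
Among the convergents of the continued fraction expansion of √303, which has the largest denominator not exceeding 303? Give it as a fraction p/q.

√303 = [17; 2, 2, 5, 2, 2, 34, …] (period length 6).
Convergents:
  p_0/q_0 = 17/1
  p_1/q_1 = 35/2
  p_2/q_2 = 87/5
  p_3/q_3 = 470/27
  p_4/q_4 = 1027/59
  p_5/q_5 = 2524/145
  p_6/q_6 = 86843/4989
q_5 = 145 ≤ 303 < 4989 = q_6, so the answer is 2524/145.

2524/145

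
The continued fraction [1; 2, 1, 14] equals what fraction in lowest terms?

Using pₖ = aₖpₖ₋₁ + pₖ₋₂ and qₖ = aₖqₖ₋₁ + qₖ₋₂:
  k=0: a=1, p=1, q=1
  k=1: a=2, p=3, q=2
  k=2: a=1, p=4, q=3
  k=3: a=14, p=59, q=44

59/44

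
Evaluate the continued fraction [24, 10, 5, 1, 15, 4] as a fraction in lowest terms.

94586/3925

Fold from the inside: start with 4/1.
  15 + 1/4 = 61/4
  1 + 4/61 = 65/61
  5 + 61/65 = 386/65
  10 + 65/386 = 3925/386
  24 + 386/3925 = 94586/3925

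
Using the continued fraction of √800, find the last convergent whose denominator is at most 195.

√800 = [28; 3, 1, 1, 13, 1, 1, 3, 56, …] (period length 8).
Convergents:
  p_0/q_0 = 28/1
  p_1/q_1 = 85/3
  p_2/q_2 = 113/4
  p_3/q_3 = 198/7
  p_4/q_4 = 2687/95
  p_5/q_5 = 2885/102
  p_6/q_6 = 5572/197
q_5 = 102 ≤ 195 < 197 = q_6, so the answer is 2885/102.

2885/102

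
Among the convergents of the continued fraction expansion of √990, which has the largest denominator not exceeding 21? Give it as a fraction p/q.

409/13

√990 = [31; 2, 6, 2, 62, …] (period length 4).
Convergents:
  p_0/q_0 = 31/1
  p_1/q_1 = 63/2
  p_2/q_2 = 409/13
  p_3/q_3 = 881/28
q_2 = 13 ≤ 21 < 28 = q_3, so the answer is 409/13.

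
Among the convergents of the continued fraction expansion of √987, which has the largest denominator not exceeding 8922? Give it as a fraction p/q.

118409/3769

√987 = [31; 2, 2, 2, 62, …] (period length 4).
Convergents:
  p_0/q_0 = 31/1
  p_1/q_1 = 63/2
  p_2/q_2 = 157/5
  p_3/q_3 = 377/12
  p_4/q_4 = 23531/749
  p_5/q_5 = 47439/1510
  p_6/q_6 = 118409/3769
  p_7/q_7 = 284257/9048
q_6 = 3769 ≤ 8922 < 9048 = q_7, so the answer is 118409/3769.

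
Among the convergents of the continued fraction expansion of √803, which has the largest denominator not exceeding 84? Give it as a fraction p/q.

√803 = [28; 2, 1, 27, 1, 2, 56, …] (period length 6).
Convergents:
  p_0/q_0 = 28/1
  p_1/q_1 = 57/2
  p_2/q_2 = 85/3
  p_3/q_3 = 2352/83
  p_4/q_4 = 2437/86
q_3 = 83 ≤ 84 < 86 = q_4, so the answer is 2352/83.

2352/83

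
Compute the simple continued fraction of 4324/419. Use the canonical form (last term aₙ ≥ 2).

[10; 3, 7, 1, 7, 2]

4324 = 10·419 + 134
419 = 3·134 + 17
134 = 7·17 + 15
17 = 1·15 + 2
15 = 7·2 + 1
2 = 2·1 + 0  (stop)
So 4324/419 = [10; 3, 7, 1, 7, 2].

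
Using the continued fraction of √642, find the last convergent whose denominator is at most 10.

76/3

√642 = [25; 2, 1, 24, 1, 2, 50, …] (period length 6).
Convergents:
  p_0/q_0 = 25/1
  p_1/q_1 = 51/2
  p_2/q_2 = 76/3
  p_3/q_3 = 1875/74
q_2 = 3 ≤ 10 < 74 = q_3, so the answer is 76/3.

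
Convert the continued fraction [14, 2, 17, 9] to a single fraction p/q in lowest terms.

Using pₖ = aₖpₖ₋₁ + pₖ₋₂ and qₖ = aₖqₖ₋₁ + qₖ₋₂:
  k=0: a=14, p=14, q=1
  k=1: a=2, p=29, q=2
  k=2: a=17, p=507, q=35
  k=3: a=9, p=4592, q=317

4592/317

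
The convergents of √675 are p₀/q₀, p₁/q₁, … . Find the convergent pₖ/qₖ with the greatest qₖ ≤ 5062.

70226/2703

√675 = [25; 1, 50, …] (period length 2).
Convergents:
  p_0/q_0 = 25/1
  p_1/q_1 = 26/1
  p_2/q_2 = 1325/51
  p_3/q_3 = 1351/52
  p_4/q_4 = 68875/2651
  p_5/q_5 = 70226/2703
  p_6/q_6 = 3580175/137801
q_5 = 2703 ≤ 5062 < 137801 = q_6, so the answer is 70226/2703.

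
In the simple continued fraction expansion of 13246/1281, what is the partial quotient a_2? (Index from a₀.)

13246 = 10·1281 + 436   →  a_0 = 10
1281 = 2·436 + 409   →  a_1 = 2
436 = 1·409 + 27   →  a_2 = 1

1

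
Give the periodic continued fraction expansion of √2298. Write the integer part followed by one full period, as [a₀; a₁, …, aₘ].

a₀ = ⌊√2298⌋ = 47.
With m₀=0, d₀=1 and mₖ₊₁ = dₖaₖ − mₖ, dₖ₊₁ = (n − mₖ₊₁²)/dₖ, aₖ₊₁ = ⌊(a₀+mₖ₊₁)/dₖ₊₁⌋:
  k=1: m=47, d=89, a=1
  k=2: m=42, d=6, a=14
  k=3: m=42, d=89, a=1
  k=4: m=47, d=1, a=94
d=1 and a=2a₀=94 at k=4, so the next step gives (m, d) = (47, 89) again — its k=1 value — and the period has length 4.

[47; 1, 14, 1, 94]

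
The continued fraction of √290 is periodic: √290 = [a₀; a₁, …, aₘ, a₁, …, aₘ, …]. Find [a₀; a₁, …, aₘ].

[17; 34]

a₀ = ⌊√290⌋ = 17.
With m₀=0, d₀=1 and mₖ₊₁ = dₖaₖ − mₖ, dₖ₊₁ = (n − mₖ₊₁²)/dₖ, aₖ₊₁ = ⌊(a₀+mₖ₊₁)/dₖ₊₁⌋:
  k=1: m=17, d=1, a=34
d=1 and a=2a₀=34 at k=1, so the next step gives (m, d) = (17, 1) again — its k=1 value — and the period has length 1.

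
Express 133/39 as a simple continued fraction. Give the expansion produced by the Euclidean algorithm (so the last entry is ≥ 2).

[3; 2, 2, 3, 2]

133 = 3×39 + 16
39 = 2×16 + 7
16 = 2×7 + 2
7 = 3×2 + 1
2 = 2×1 + 0  (stop)
So 133/39 = [3; 2, 2, 3, 2].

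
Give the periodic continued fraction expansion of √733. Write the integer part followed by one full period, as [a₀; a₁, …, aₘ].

[27; 13, 1, 1, 13, 54]

a₀ = ⌊√733⌋ = 27.
With m₀=0, d₀=1 and mₖ₊₁ = dₖaₖ − mₖ, dₖ₊₁ = (n − mₖ₊₁²)/dₖ, aₖ₊₁ = ⌊(a₀+mₖ₊₁)/dₖ₊₁⌋:
  k=1: m=27, d=4, a=13
  k=2: m=25, d=27, a=1
  k=3: m=2, d=27, a=1
  k=4: m=25, d=4, a=13
  k=5: m=27, d=1, a=54
d=1 and a=2a₀=54 at k=5, so the next step gives (m, d) = (27, 4) again — its k=1 value — and the period has length 5.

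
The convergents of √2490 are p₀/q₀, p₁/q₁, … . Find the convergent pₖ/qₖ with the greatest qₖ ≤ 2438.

√2490 = [49; 1, 8, 1, 98, …] (period length 4).
Convergents:
  p_0/q_0 = 49/1
  p_1/q_1 = 50/1
  p_2/q_2 = 449/9
  p_3/q_3 = 499/10
  p_4/q_4 = 49351/989
  p_5/q_5 = 49850/999
  p_6/q_6 = 448151/8981
q_5 = 999 ≤ 2438 < 8981 = q_6, so the answer is 49850/999.

49850/999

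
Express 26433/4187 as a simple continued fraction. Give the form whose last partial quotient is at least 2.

26433 = 6·4187 + 1311
4187 = 3·1311 + 254
1311 = 5·254 + 41
254 = 6·41 + 8
41 = 5·8 + 1
8 = 8·1 + 0  (stop)
So 26433/4187 = [6; 3, 5, 6, 5, 8].

[6; 3, 5, 6, 5, 8]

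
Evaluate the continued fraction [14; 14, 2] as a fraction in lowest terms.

408/29

Fold from the inside: start with 2/1.
  14 + 1/2 = 29/2
  14 + 2/29 = 408/29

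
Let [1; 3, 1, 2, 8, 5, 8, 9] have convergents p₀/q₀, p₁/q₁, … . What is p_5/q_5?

Using pₖ = aₖpₖ₋₁ + pₖ₋₂, qₖ = aₖqₖ₋₁ + qₖ₋₂ (with p₋₁=1, p₋₂=0, q₋₁=0, q₋₂=1):
  k=0: a=1, p=1, q=1
  k=1: a=3, p=4, q=3
  k=2: a=1, p=5, q=4
  k=3: a=2, p=14, q=11
  k=4: a=8, p=117, q=92
  k=5: a=5, p=599, q=471

599/471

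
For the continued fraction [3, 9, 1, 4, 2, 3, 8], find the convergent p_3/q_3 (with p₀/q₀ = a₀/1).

152/49

Using pₖ = aₖpₖ₋₁ + pₖ₋₂, qₖ = aₖqₖ₋₁ + qₖ₋₂ (with p₋₁=1, p₋₂=0, q₋₁=0, q₋₂=1):
  k=0: a=3, p=3, q=1
  k=1: a=9, p=28, q=9
  k=2: a=1, p=31, q=10
  k=3: a=4, p=152, q=49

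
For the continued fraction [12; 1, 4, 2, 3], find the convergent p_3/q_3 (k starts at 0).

141/11

Using pₖ = aₖpₖ₋₁ + pₖ₋₂, qₖ = aₖqₖ₋₁ + qₖ₋₂ (with p₋₁=1, p₋₂=0, q₋₁=0, q₋₂=1):
  k=0: a=12, p=12, q=1
  k=1: a=1, p=13, q=1
  k=2: a=4, p=64, q=5
  k=3: a=2, p=141, q=11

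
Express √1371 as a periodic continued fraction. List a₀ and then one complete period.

a₀ = ⌊√1371⌋ = 37.
With m₀=0, d₀=1 and mₖ₊₁ = dₖaₖ − mₖ, dₖ₊₁ = (n − mₖ₊₁²)/dₖ, aₖ₊₁ = ⌊(a₀+mₖ₊₁)/dₖ₊₁⌋:
  k=1: m=37, d=2, a=37
  k=2: m=37, d=1, a=74
d=1 and a=2a₀=74 at k=2, so the next step gives (m, d) = (37, 2) again — its k=1 value — and the period has length 2.

[37; 37, 74]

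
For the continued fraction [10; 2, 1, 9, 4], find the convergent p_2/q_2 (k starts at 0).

Using pₖ = aₖpₖ₋₁ + pₖ₋₂, qₖ = aₖqₖ₋₁ + qₖ₋₂ (with p₋₁=1, p₋₂=0, q₋₁=0, q₋₂=1):
  k=0: a=10, p=10, q=1
  k=1: a=2, p=21, q=2
  k=2: a=1, p=31, q=3

31/3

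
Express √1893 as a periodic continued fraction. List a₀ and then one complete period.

a₀ = ⌊√1893⌋ = 43.
With m₀=0, d₀=1 and mₖ₊₁ = dₖaₖ − mₖ, dₖ₊₁ = (n − mₖ₊₁²)/dₖ, aₖ₊₁ = ⌊(a₀+mₖ₊₁)/dₖ₊₁⌋:
  k=1: m=43, d=44, a=1
  k=2: m=1, d=43, a=1
  k=3: m=42, d=3, a=28
  k=4: m=42, d=43, a=1
  k=5: m=1, d=44, a=1
  k=6: m=43, d=1, a=86
d=1 and a=2a₀=86 at k=6, so the next step gives (m, d) = (43, 44) again — its k=1 value — and the period has length 6.

[43; 1, 1, 28, 1, 1, 86]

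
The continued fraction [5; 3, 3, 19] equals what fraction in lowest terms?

1023/193

Using pₖ = aₖpₖ₋₁ + pₖ₋₂ and qₖ = aₖqₖ₋₁ + qₖ₋₂:
  k=0: a=5, p=5, q=1
  k=1: a=3, p=16, q=3
  k=2: a=3, p=53, q=10
  k=3: a=19, p=1023, q=193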